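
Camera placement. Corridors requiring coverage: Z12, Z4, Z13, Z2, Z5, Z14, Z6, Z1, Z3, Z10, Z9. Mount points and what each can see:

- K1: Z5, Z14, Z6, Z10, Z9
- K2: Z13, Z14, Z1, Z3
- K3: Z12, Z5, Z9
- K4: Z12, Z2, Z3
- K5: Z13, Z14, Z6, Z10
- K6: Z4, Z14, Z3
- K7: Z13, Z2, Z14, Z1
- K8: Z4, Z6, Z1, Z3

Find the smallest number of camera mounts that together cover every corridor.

K1, K2, K4, K6 together cover {Z12, Z4, Z13, Z2, Z5, Z14, Z6, Z1, Z3, Z10, Z9} — every corridor.
No 3 of the 8 camera mounts cover everything (all 56 triples fall short), so 4 is minimum.

4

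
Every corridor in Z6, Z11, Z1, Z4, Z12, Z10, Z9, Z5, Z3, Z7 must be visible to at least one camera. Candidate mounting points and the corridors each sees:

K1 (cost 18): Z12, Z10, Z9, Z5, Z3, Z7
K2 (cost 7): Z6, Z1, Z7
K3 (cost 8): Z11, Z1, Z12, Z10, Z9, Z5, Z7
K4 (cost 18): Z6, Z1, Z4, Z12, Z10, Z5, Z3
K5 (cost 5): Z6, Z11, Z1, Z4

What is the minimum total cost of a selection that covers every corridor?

23

K1, K5 cover every corridor at cost 18 + 5 = 23.
Any cover uses at least 2 camera mounts; among all covering selections none totals below 23.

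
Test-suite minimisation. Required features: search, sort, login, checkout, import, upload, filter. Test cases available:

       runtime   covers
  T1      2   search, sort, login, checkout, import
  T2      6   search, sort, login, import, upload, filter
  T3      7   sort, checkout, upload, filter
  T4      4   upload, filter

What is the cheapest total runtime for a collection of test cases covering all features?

T1, T4 cover every feature at runtime 2 + 4 = 6.
Any cover uses at least 2 test cases; among all covering selections none totals below 6.

6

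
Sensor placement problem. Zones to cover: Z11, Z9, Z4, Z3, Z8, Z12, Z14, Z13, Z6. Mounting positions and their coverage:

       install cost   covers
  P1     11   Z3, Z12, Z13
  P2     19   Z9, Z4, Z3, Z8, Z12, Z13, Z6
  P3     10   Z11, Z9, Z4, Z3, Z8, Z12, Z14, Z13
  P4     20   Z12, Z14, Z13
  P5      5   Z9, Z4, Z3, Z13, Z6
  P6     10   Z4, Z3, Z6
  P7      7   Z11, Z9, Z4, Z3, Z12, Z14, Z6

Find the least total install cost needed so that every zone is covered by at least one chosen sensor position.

P3, P5 cover every zone at install cost 10 + 5 = 15.
Any cover uses at least 2 sensor positions; among all covering selections none totals below 15.
Greedy by coverage-per-install cost would pick P5, P7, P3 for 22 — worse than the optimum 15.

15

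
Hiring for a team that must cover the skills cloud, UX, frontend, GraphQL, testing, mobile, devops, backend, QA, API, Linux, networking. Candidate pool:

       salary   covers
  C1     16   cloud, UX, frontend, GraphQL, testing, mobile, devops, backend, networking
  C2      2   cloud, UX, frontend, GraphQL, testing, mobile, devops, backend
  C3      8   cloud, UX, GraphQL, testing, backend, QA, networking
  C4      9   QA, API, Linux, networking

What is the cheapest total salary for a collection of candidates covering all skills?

11

C2, C4 cover every skill at salary 2 + 9 = 11.
Any cover uses at least 2 candidates; among all covering selections none totals below 11.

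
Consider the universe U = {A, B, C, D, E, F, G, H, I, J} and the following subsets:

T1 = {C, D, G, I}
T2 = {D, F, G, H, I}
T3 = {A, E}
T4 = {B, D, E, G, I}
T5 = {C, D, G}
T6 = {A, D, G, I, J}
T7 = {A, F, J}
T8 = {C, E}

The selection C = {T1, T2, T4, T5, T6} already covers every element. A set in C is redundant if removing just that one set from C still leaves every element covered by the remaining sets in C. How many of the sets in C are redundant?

Drop T1: the rest still cover every element — redundant.
Drop T2: F, H uncovered — not redundant.
Drop T4: B, E uncovered — not redundant.
Drop T5: the rest still cover every element — redundant.
Drop T6: A, J uncovered — not redundant.
2 redundant: T1, T5.

2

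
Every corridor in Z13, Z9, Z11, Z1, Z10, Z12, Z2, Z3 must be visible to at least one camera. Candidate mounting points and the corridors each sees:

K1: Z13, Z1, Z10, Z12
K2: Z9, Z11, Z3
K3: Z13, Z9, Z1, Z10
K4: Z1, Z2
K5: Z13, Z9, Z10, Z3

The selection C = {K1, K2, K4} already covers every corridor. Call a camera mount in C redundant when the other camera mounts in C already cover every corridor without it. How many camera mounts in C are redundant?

0

Drop K1: Z13, Z10, Z12 uncovered — not redundant.
Drop K2: Z9, Z11, Z3 uncovered — not redundant.
Drop K4: Z2 uncovered — not redundant.
None of the camera mounts in C is redundant.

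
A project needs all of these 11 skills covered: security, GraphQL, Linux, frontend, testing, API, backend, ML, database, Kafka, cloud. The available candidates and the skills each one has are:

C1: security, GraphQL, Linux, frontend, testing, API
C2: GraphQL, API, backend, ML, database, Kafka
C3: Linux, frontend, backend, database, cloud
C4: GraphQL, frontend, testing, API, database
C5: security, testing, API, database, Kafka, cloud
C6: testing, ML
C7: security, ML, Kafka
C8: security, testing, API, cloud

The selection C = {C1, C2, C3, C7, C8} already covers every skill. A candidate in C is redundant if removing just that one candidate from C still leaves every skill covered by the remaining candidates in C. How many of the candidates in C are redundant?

5

Drop C1: the rest still cover every skill — redundant.
Drop C2: the rest still cover every skill — redundant.
Drop C3: the rest still cover every skill — redundant.
Drop C7: the rest still cover every skill — redundant.
Drop C8: the rest still cover every skill — redundant.
5 redundant: C1, C2, C3, C7, C8.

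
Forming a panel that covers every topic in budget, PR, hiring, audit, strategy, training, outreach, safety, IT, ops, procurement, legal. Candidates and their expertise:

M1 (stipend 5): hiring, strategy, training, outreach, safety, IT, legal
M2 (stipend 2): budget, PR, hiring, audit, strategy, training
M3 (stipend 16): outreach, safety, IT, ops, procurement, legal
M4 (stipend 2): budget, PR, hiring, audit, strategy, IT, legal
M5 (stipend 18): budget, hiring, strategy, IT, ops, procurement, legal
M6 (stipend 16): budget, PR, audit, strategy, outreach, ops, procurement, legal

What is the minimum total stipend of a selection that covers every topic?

18

M2, M3 cover every topic at stipend 2 + 16 = 18.
Any cover uses at least 2 members; among all covering selections none totals below 18.
Greedy by coverage-per-stipend would pick M4, M1, M3 for 23 — worse than the optimum 18.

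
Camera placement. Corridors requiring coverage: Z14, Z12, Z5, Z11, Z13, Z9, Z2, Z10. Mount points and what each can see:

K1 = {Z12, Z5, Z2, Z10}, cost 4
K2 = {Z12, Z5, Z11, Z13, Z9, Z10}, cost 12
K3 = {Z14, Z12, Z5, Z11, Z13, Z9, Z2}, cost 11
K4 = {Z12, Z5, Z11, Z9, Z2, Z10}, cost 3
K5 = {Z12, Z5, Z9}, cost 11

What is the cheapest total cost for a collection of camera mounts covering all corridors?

14

K3, K4 cover every corridor at cost 11 + 3 = 14.
Any cover uses at least 2 camera mounts; among all covering selections none totals below 14.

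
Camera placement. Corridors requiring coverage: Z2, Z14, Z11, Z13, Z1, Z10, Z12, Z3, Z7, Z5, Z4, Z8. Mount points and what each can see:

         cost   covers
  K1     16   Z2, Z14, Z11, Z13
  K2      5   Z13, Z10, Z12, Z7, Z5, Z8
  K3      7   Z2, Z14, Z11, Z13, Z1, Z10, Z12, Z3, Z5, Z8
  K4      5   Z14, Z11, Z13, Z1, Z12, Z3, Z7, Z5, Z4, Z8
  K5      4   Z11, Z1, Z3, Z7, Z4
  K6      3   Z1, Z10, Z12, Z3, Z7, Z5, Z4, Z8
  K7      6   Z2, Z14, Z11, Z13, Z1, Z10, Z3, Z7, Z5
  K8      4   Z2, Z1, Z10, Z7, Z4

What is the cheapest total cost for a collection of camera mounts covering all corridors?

K4, K8 cover every corridor at cost 5 + 4 = 9.
Any cover uses at least 2 camera mounts; among all covering selections none totals below 9.

9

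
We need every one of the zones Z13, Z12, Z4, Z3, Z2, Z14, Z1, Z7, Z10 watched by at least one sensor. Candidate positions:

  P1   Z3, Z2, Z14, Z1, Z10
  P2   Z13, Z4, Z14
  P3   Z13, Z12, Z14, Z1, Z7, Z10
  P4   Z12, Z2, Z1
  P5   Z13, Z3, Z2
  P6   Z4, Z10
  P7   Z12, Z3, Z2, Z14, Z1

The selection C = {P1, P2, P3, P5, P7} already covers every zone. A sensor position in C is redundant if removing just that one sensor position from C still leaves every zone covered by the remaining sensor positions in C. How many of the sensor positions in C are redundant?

3

Drop P1: the rest still cover every zone — redundant.
Drop P2: Z4 uncovered — not redundant.
Drop P3: Z7 uncovered — not redundant.
Drop P5: the rest still cover every zone — redundant.
Drop P7: the rest still cover every zone — redundant.
3 redundant: P1, P5, P7.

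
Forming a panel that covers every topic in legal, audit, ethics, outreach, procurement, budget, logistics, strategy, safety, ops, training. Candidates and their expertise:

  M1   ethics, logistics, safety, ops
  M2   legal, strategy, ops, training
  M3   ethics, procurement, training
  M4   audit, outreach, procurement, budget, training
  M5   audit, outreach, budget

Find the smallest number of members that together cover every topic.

M1, M2, M4 together cover {legal, audit, ethics, outreach, procurement, budget, logistics, strategy, safety, ops, training} — every topic.
No 2 of the 5 members cover everything (all 10 pairs fall short), so 3 is minimum.

3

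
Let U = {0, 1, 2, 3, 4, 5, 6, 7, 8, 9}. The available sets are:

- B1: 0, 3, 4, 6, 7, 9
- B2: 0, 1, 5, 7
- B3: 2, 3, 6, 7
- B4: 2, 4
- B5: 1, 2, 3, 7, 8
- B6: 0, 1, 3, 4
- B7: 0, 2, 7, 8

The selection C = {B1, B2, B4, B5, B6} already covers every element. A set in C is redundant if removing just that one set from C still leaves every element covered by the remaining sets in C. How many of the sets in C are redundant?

2

Drop B1: 6, 9 uncovered — not redundant.
Drop B2: 5 uncovered — not redundant.
Drop B4: the rest still cover every element — redundant.
Drop B5: 8 uncovered — not redundant.
Drop B6: the rest still cover every element — redundant.
2 redundant: B4, B6.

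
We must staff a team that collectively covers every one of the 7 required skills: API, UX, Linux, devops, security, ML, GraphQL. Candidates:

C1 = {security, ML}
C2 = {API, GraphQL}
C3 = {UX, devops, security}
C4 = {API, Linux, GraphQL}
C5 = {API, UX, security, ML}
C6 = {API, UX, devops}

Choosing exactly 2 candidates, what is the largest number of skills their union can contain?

Choosing C3, C4 covers {API, UX, Linux, devops, security, GraphQL} — 6 skills.
No choice of 2 candidates does better; here ML is left uncovered.

6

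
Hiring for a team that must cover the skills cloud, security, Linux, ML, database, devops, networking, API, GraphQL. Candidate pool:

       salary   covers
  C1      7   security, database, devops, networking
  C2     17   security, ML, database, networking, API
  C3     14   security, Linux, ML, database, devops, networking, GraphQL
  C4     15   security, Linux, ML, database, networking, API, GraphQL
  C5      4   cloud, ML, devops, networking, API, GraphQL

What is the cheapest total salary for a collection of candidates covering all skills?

18

C3, C5 cover every skill at salary 14 + 4 = 18.
Any cover uses at least 2 candidates; among all covering selections none totals below 18.
Greedy by coverage-per-salary would pick C5, C1, C3 for 25 — worse than the optimum 18.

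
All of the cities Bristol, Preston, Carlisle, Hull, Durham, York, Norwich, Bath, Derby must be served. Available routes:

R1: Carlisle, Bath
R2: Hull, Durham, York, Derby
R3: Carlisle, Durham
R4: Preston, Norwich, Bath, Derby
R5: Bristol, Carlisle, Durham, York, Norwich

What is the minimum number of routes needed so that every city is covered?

R2, R4, R5 together cover {Bristol, Preston, Carlisle, Hull, Durham, York, Norwich, Bath, Derby} — every city.
No 2 of the 5 routes cover everything (all 10 pairs fall short), so 3 is minimum.

3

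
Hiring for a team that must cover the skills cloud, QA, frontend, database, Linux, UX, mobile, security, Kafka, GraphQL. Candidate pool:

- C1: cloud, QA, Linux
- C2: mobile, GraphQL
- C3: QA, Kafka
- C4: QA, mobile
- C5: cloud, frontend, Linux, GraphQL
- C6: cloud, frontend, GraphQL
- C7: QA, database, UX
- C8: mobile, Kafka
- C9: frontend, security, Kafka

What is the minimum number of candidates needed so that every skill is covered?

C1, C2, C7, C9 together cover {cloud, QA, frontend, database, Linux, UX, mobile, security, Kafka, GraphQL} — every skill.
No 3 of the 9 candidates cover everything (all 84 triples fall short), so 4 is minimum.

4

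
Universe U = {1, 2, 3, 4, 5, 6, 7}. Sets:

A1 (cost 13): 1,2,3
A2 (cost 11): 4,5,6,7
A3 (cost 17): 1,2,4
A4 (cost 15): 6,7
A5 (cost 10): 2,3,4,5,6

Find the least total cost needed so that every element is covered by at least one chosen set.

A1, A2 cover every element at cost 13 + 11 = 24.
Any cover uses at least 2 sets; among all covering selections none totals below 24.
Greedy by coverage-per-cost would pick A5, A2, A1 for 34 — worse than the optimum 24.

24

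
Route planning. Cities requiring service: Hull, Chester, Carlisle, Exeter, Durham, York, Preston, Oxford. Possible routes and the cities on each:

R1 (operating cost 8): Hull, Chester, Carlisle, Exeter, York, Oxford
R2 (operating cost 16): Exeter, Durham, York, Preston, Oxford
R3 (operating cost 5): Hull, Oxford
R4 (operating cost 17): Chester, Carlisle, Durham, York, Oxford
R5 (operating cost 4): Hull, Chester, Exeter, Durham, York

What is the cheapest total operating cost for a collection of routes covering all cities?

24

R1, R2 cover every city at operating cost 8 + 16 = 24.
Any cover uses at least 2 routes; among all covering selections none totals below 24.
Greedy by coverage-per-operating cost would pick R5, R1, R2 for 28 — worse than the optimum 24.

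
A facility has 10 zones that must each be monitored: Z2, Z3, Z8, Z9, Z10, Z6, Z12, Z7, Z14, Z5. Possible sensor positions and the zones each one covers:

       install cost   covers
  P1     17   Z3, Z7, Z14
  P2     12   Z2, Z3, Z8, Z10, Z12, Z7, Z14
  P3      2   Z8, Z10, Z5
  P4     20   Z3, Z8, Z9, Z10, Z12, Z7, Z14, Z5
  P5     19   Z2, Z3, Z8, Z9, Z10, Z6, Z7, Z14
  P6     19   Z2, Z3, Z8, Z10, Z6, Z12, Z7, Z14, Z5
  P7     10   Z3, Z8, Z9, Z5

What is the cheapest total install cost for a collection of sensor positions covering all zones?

29

P6, P7 cover every zone at install cost 19 + 10 = 29.
Any cover uses at least 2 sensor positions; among all covering selections none totals below 29.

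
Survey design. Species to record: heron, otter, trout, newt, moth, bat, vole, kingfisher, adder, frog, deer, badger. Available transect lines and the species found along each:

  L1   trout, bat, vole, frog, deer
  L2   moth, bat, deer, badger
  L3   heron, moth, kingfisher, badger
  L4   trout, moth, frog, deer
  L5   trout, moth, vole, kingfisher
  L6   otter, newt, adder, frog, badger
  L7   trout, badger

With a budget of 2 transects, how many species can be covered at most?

Choosing L1, L3 covers {heron, trout, moth, bat, vole, kingfisher, frog, deer, badger} — 9 species.
No choice of 2 transects does better; here otter, newt, adder are left uncovered.

9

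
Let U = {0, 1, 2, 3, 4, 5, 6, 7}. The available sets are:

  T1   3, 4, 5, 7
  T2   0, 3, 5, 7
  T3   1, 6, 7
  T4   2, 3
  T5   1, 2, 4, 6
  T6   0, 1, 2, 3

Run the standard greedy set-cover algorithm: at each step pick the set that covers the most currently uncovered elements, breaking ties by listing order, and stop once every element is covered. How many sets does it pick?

Pick 1: T1 covers 4 new elements (3, 4, 5, 7).
Pick 2: T5 covers 3 new elements (1, 2, 6).
Pick 3: T2 covers 1 new elements (0).
Greedy uses 3 sets. (The true minimum is 2.)

3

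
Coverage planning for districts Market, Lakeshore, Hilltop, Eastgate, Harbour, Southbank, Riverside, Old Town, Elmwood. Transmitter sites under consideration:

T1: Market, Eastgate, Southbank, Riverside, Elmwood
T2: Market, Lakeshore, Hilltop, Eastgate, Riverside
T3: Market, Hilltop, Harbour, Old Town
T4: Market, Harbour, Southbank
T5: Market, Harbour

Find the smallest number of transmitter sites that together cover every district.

3

T1, T2, T3 together cover {Market, Lakeshore, Hilltop, Eastgate, Harbour, Southbank, Riverside, Old Town, Elmwood} — every district.
No 2 of the 5 transmitter sites cover everything (all 10 pairs fall short), so 3 is minimum.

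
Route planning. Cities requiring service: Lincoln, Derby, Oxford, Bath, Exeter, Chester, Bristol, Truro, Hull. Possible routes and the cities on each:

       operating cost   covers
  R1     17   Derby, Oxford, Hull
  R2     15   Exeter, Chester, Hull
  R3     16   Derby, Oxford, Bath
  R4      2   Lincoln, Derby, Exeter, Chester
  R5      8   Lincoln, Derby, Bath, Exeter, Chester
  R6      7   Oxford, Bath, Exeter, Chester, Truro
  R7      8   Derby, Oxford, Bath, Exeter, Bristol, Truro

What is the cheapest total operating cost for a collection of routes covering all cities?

25

R2, R4, R7 cover every city at operating cost 15 + 2 + 8 = 25.
Any cover uses at least 3 routes; among all covering selections none totals below 25.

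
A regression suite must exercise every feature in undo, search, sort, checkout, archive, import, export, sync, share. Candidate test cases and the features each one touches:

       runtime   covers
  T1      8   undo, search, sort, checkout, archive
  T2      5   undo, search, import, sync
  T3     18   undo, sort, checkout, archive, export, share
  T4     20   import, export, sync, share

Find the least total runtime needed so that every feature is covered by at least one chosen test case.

23

T2, T3 cover every feature at runtime 5 + 18 = 23.
Any cover uses at least 2 test cases; among all covering selections none totals below 23.
Greedy by coverage-per-runtime would pick T2, T1, T3 for 31 — worse than the optimum 23.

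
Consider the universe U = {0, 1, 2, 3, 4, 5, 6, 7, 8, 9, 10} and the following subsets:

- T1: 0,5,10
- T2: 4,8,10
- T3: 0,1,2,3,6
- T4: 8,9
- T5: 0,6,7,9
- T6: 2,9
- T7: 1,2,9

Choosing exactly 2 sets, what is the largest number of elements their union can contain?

8

Choosing T2, T3 covers {0, 1, 2, 3, 4, 6, 8, 10} — 8 elements.
No choice of 2 sets does better; here 5, 7, 9 are left uncovered.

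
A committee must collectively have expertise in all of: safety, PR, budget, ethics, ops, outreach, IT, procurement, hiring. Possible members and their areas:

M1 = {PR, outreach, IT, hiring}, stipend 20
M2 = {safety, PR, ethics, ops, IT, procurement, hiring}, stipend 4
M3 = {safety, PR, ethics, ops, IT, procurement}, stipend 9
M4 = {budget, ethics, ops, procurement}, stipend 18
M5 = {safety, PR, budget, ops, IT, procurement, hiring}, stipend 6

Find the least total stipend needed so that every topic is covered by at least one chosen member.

30

M1, M2, M5 cover every topic at stipend 20 + 4 + 6 = 30.
Any cover uses at least 3 members; among all covering selections none totals below 30.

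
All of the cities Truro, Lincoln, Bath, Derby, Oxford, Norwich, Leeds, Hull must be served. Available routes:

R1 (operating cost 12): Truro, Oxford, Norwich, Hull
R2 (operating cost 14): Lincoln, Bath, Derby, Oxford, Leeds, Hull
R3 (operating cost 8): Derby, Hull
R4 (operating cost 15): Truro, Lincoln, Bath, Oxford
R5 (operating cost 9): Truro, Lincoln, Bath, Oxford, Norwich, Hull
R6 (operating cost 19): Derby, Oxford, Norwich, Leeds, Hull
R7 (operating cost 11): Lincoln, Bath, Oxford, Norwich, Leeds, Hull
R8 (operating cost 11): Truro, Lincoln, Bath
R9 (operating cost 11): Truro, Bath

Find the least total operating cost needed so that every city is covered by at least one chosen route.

R2, R5 cover every city at operating cost 14 + 9 = 23.
Any cover uses at least 2 routes; among all covering selections none totals below 23.

23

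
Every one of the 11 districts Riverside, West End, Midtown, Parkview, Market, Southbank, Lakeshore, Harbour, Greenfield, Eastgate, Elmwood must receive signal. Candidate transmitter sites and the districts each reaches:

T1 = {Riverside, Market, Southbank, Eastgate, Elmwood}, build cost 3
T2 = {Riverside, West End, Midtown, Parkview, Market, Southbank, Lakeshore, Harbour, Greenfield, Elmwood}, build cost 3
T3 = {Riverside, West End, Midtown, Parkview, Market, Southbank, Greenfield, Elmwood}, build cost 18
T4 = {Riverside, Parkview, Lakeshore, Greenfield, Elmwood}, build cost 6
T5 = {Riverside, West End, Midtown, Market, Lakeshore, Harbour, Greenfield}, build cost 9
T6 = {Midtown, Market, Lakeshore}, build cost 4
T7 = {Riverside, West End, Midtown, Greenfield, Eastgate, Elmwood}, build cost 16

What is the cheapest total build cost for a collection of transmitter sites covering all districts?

6

T1, T2 cover every district at build cost 3 + 3 = 6.
Any cover uses at least 2 transmitter sites; among all covering selections none totals below 6.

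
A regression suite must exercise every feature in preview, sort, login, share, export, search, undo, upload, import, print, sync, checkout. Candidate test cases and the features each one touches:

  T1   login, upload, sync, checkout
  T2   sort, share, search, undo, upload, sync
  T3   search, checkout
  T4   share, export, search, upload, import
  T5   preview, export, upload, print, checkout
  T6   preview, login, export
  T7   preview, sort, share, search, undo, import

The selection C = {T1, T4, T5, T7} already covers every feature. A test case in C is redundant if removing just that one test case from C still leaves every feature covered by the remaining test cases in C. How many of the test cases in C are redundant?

Drop T1: login, sync uncovered — not redundant.
Drop T4: the rest still cover every feature — redundant.
Drop T5: print uncovered — not redundant.
Drop T7: sort, undo uncovered — not redundant.
1 redundant: T4.

1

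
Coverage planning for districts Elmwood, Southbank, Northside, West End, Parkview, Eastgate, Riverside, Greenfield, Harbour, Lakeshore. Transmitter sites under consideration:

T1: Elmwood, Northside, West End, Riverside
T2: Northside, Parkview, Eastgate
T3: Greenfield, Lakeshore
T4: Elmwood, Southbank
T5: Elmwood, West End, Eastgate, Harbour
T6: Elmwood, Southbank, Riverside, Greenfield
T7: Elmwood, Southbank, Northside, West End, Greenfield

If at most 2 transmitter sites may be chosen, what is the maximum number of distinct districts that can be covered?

7

Choosing T2, T6 covers {Elmwood, Southbank, Northside, Parkview, Eastgate, Riverside, Greenfield} — 7 districts.
No choice of 2 transmitter sites does better; here West End, Harbour, Lakeshore are left uncovered.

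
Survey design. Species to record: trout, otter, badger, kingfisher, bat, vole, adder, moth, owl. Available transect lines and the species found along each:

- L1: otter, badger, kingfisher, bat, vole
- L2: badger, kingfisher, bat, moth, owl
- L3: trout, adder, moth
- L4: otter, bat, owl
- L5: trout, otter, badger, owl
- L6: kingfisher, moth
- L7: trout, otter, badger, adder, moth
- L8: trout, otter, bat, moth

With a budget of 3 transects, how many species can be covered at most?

9

Choosing L1, L2, L3 covers {trout, otter, badger, kingfisher, bat, vole, adder, moth, owl} — 9 species.
That is all 9 species.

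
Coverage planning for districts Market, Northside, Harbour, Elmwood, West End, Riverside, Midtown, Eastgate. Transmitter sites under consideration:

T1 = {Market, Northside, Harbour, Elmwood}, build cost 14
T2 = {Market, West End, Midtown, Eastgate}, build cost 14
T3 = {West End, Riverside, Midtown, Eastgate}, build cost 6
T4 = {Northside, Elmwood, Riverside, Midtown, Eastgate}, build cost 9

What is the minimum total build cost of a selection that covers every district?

20

T1, T3 cover every district at build cost 14 + 6 = 20.
Any cover uses at least 2 transmitter sites; among all covering selections none totals below 20.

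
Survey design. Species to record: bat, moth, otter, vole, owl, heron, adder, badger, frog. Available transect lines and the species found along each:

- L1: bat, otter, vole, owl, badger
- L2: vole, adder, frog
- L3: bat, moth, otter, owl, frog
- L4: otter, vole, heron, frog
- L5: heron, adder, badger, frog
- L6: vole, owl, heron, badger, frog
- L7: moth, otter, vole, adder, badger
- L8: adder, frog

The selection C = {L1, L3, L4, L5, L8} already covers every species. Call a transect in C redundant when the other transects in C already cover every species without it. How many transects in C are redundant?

Drop L1: the rest still cover every species — redundant.
Drop L3: moth uncovered — not redundant.
Drop L4: the rest still cover every species — redundant.
Drop L5: the rest still cover every species — redundant.
Drop L8: the rest still cover every species — redundant.
4 redundant: L1, L4, L5, L8.

4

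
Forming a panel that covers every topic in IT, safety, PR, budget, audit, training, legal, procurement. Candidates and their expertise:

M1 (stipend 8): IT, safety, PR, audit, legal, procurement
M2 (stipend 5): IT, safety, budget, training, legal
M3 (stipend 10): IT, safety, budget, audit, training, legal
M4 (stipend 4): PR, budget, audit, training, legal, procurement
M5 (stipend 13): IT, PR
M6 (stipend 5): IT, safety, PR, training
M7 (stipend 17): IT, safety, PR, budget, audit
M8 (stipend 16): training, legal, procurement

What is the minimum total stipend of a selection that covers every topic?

M2, M4 cover every topic at stipend 5 + 4 = 9.
Any cover uses at least 2 members; among all covering selections none totals below 9.

9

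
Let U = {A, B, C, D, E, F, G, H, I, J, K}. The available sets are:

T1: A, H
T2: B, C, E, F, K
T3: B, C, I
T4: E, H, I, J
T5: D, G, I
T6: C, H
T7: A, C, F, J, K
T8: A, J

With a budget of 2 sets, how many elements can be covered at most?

8

Choosing T2, T4 covers {B, C, E, F, H, I, J, K} — 8 elements.
No choice of 2 sets does better; here A, D, G are left uncovered.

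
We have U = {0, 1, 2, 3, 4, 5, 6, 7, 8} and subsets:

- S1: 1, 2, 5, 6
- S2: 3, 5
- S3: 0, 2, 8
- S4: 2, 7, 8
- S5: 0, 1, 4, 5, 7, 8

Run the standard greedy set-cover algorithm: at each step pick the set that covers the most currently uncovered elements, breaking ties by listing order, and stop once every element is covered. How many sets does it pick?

Pick 1: S5 covers 6 new elements (0, 1, 4, 5, 7, 8).
Pick 2: S1 covers 2 new elements (2, 6).
Pick 3: S2 covers 1 new elements (3).
Greedy uses 3 sets.

3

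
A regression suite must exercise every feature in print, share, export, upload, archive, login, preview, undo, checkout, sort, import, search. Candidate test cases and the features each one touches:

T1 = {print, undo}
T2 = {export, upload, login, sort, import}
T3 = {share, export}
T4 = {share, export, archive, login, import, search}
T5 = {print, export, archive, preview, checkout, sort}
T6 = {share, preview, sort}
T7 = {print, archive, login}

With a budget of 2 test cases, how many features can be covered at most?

10

Choosing T4, T5 covers {print, share, export, archive, login, preview, checkout, sort, import, search} — 10 features.
No choice of 2 test cases does better; here upload, undo are left uncovered.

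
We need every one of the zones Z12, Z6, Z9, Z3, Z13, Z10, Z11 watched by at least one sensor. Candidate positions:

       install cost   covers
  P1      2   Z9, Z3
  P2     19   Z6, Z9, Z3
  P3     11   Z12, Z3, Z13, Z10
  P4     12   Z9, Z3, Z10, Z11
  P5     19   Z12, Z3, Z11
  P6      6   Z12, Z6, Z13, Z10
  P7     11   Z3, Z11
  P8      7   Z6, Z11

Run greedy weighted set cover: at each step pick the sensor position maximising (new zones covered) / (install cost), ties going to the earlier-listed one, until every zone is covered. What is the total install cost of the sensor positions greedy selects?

Pick 1: P1 adds 2 new (Z9, Z3) at install cost 2 (ratio 2/2).
Pick 2: P6 adds 4 new (Z12, Z6, Z13, Z10) at install cost 6 (ratio 4/6).
Pick 3: P8 adds 1 new (Z11) at install cost 7 (ratio 1/7).
Greedy total install cost: 2 + 6 + 7 = 15.

15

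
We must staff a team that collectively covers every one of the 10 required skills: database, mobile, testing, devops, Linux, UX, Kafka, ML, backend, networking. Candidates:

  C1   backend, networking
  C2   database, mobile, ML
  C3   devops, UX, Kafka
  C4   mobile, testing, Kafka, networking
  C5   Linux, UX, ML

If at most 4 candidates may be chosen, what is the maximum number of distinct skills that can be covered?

9

Choosing C1, C2, C3, C4 covers {database, mobile, testing, devops, UX, Kafka, ML, backend, networking} — 9 skills.
No choice of 4 candidates does better; here Linux is left uncovered.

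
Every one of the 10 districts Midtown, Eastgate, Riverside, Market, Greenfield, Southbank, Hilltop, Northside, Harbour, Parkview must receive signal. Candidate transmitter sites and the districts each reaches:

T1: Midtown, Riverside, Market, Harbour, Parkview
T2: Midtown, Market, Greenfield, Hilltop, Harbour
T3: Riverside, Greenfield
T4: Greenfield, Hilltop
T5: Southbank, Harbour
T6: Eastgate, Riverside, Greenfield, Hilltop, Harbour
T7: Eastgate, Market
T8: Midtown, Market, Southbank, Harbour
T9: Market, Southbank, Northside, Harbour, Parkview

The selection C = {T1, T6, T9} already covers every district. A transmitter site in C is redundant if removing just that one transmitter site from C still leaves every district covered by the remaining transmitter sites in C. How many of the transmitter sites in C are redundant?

0

Drop T1: Midtown uncovered — not redundant.
Drop T6: Eastgate, Greenfield, Hilltop uncovered — not redundant.
Drop T9: Southbank, Northside uncovered — not redundant.
None of the transmitter sites in C is redundant.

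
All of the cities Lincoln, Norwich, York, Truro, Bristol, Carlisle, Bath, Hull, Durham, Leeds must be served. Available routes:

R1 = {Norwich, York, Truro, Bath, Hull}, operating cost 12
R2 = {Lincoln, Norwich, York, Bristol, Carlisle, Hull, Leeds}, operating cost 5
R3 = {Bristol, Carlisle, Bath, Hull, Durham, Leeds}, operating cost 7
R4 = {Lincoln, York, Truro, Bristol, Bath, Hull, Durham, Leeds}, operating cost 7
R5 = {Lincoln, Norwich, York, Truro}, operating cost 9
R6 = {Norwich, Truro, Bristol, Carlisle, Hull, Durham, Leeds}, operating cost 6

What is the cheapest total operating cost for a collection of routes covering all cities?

12

R2, R4 cover every city at operating cost 5 + 7 = 12.
Any cover uses at least 2 routes; among all covering selections none totals below 12.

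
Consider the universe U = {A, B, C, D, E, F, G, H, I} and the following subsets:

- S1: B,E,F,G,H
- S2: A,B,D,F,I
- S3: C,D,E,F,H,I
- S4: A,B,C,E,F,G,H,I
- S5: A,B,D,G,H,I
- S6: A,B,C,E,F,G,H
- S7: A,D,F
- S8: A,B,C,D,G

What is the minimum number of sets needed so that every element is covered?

2

S2, S4 together cover {A, B, C, D, E, F, G, H, I} — every element.
No single set contains all 9 elements, so 2 is optimal.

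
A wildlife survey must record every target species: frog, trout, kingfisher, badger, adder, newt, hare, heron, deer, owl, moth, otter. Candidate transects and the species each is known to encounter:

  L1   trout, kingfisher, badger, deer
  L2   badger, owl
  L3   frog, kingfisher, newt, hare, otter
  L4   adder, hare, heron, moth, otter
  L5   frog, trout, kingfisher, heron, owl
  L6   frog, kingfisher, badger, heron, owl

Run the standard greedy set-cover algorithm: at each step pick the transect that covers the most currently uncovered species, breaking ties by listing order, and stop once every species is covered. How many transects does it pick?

Pick 1: L3 covers 5 new species (frog, kingfisher, newt, hare, otter).
Pick 2: L1 covers 3 new species (trout, badger, deer).
Pick 3: L4 covers 3 new species (adder, heron, moth).
Pick 4: L2 covers 1 new species (owl).
Greedy uses 4 transects.

4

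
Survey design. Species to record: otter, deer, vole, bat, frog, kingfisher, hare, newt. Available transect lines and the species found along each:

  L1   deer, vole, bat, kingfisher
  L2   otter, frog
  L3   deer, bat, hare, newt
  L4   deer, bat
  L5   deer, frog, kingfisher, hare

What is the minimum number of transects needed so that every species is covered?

L1, L2, L3 together cover {otter, deer, vole, bat, frog, kingfisher, hare, newt} — every species.
No 2 of the 5 transects cover everything (all 10 pairs fall short), so 3 is minimum.

3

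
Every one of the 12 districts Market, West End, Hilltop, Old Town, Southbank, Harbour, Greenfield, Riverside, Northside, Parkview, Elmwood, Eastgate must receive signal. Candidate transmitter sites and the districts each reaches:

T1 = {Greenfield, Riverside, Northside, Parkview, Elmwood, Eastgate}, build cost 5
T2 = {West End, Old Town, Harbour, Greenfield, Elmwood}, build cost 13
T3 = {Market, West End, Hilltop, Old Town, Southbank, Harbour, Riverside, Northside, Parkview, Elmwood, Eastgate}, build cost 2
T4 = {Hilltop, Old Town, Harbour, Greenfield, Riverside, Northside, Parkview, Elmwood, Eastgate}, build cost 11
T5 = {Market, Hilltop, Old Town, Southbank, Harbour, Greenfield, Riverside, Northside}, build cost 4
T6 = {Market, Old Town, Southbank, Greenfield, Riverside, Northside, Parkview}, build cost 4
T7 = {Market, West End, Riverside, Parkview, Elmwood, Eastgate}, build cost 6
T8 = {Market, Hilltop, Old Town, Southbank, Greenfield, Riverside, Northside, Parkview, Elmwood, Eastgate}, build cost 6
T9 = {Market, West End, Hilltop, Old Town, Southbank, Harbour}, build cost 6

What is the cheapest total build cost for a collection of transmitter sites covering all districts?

6

T3, T5 cover every district at build cost 2 + 4 = 6.
Any cover uses at least 2 transmitter sites; among all covering selections none totals below 6.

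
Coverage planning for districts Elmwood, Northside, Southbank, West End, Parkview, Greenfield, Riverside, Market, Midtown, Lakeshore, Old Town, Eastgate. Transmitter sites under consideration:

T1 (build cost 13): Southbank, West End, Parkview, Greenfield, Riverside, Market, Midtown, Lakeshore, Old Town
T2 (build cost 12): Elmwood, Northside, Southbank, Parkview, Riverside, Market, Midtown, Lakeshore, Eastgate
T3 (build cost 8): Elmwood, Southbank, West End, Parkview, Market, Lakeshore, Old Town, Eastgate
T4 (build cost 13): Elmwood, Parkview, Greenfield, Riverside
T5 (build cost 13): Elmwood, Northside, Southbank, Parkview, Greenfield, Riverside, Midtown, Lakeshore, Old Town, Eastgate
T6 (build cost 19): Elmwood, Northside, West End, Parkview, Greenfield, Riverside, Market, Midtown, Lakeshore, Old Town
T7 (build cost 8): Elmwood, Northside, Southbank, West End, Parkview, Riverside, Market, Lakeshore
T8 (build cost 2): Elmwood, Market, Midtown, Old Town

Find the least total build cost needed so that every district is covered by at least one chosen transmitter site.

21

T3, T5 cover every district at build cost 8 + 13 = 21.
Any cover uses at least 2 transmitter sites; among all covering selections none totals below 21.
Greedy by coverage-per-build cost would pick T8, T7, T5 for 23 — worse than the optimum 21.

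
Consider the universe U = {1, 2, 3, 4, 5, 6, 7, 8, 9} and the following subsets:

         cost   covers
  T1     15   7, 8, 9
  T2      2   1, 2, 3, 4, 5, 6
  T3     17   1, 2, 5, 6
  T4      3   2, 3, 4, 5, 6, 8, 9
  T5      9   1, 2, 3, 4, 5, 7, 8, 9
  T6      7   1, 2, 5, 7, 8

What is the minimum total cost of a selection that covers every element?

T4, T6 cover every element at cost 3 + 7 = 10.
Any cover uses at least 2 sets; among all covering selections none totals below 10.

10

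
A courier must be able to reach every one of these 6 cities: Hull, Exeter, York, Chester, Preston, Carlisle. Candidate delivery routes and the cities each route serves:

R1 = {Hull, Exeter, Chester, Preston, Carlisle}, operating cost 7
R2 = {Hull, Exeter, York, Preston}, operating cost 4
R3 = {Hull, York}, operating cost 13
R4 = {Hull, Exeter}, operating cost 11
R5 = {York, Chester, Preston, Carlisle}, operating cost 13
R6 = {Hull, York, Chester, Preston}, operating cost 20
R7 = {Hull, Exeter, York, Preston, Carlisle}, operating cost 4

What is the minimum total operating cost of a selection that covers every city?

R1, R2 cover every city at operating cost 7 + 4 = 11.
Any cover uses at least 2 routes; among all covering selections none totals below 11.

11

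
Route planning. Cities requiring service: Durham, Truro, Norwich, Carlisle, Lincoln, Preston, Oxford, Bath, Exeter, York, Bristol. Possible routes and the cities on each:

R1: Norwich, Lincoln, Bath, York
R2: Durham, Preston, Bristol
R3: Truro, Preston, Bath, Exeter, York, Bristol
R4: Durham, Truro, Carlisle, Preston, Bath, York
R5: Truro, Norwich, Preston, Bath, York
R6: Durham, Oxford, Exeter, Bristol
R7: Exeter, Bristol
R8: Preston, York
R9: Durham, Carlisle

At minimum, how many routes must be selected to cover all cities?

R1, R4, R6 together cover {Durham, Truro, Norwich, Carlisle, Lincoln, Preston, Oxford, Bath, Exeter, York, Bristol} — every city.
No 2 of the 9 routes cover everything (all 36 pairs fall short), so 3 is minimum.
Greedy (largest uncovered first) would take R3, R1, R4, R6 — 4 routes — but 3 suffice.

3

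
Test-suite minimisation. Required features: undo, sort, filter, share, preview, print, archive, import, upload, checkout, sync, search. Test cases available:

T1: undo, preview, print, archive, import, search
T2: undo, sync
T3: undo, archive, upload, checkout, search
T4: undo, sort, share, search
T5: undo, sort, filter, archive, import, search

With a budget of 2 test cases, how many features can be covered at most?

8

Choosing T1, T3 covers {undo, preview, print, archive, import, upload, checkout, search} — 8 features.
No choice of 2 test cases does better; here sort, filter, share, sync are left uncovered.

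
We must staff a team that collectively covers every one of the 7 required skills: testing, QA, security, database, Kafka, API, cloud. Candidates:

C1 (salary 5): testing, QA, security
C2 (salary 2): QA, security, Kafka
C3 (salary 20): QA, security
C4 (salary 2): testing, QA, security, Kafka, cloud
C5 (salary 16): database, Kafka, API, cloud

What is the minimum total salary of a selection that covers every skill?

C4, C5 cover every skill at salary 2 + 16 = 18.
Any cover uses at least 2 candidates; among all covering selections none totals below 18.

18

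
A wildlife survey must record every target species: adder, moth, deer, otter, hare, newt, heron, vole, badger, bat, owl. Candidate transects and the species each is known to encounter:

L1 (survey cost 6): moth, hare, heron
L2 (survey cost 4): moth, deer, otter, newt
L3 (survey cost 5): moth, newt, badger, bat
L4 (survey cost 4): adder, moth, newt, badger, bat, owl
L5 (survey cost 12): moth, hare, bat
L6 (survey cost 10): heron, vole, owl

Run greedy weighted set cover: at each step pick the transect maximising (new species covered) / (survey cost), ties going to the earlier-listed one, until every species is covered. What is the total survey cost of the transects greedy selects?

Pick 1: L4 adds 6 new (adder, moth, newt, badger, bat, owl) at survey cost 4 (ratio 6/4).
Pick 2: L2 adds 2 new (deer, otter) at survey cost 4 (ratio 2/4).
Pick 3: L1 adds 2 new (hare, heron) at survey cost 6 (ratio 2/6).
Pick 4: L6 adds 1 new (vole) at survey cost 10 (ratio 1/10).
Greedy total survey cost: 4 + 4 + 6 + 10 = 24.

24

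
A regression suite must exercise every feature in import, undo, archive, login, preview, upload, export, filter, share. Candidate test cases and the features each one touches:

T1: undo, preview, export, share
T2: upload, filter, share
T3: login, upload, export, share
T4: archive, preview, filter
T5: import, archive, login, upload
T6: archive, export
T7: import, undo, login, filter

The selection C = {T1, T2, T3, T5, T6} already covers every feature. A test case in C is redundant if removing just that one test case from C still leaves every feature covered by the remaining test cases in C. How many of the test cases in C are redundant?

2

Drop T1: undo, preview uncovered — not redundant.
Drop T2: filter uncovered — not redundant.
Drop T3: the rest still cover every feature — redundant.
Drop T5: import uncovered — not redundant.
Drop T6: the rest still cover every feature — redundant.
2 redundant: T3, T6.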